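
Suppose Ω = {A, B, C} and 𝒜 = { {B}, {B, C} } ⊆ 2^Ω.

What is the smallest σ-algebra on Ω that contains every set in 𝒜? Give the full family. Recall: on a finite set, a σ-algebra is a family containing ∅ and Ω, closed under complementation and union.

Initial family (4 sets): { {}, {B}, {B, C}, Ω }.
Step 1. New:
  {A}  = ᶜ of {B, C}
  {A, C}  = ᶜ of {B}
  — 6 sets.
Step 2: +1 →
  {A, B}  = {B} ∪ {A}
  — 7 sets.
Step 3 adds 1:
  {C}  = ᶜ of {A, B}
  — 8 sets.
After Step 4 the family is unchanged; done.

|σ(𝒜)| = 8.  σ(𝒜) = { {}, {A}, {B}, {C}, {A, B}, {A, C}, {B, C}, Ω }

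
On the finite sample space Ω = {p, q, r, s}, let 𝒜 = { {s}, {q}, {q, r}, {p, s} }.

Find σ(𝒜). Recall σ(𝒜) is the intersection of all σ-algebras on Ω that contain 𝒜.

σ(𝒜) = { {}, {p}, {q}, {r}, {s}, {p, q}, {p, r}, {p, s}, {q, r}, {q, s}, {r, s}, {p, q, r}, {p, q, s}, {p, r, s}, {q, r, s}, Ω }

Working:
Take S₀ = 𝒜 ∪ {∅, Ω} = { {}, {q}, {s}, {p, s}, {q, r}, Ω }.
Pass 1: 5 new —
  {q, s}  = {s} ∪ {q}
  {p, q, r}  = complement {s}
  {p, q, s}  = {p, s} ∪ {q}
  {p, r, s}  = complement {q}
  {q, r, s}  = {q, r} ∪ {s}
  (now 11)
Pass 2. New:
  {p}  = complement {q, r, s}
  {r}  = complement {p, q, s}
  {p, r}  = complement {q, s}
  (now 14)
Pass 3 adds 2:
  {p, q}  = {q} ∪ {p}
  {r, s}  = {r} ∪ {s}
  (now 16)
Pass 4: stable.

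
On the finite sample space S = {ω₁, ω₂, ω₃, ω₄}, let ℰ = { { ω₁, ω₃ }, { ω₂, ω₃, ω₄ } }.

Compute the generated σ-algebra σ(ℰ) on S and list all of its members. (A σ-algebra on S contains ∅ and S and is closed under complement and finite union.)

Begin from { ∅, { ω₁, ω₃ }, { ω₂, ω₃, ω₄ }, S } (that is, ℰ plus ∅ and S).
Pass 1 (2 new):
  { ω₁ }  = ᶜ of { ω₂, ω₃, ω₄ }
  { ω₂, ω₄ }  = ᶜ of { ω₁, ω₃ }
  |family| = 6
Pass 2 (1 new):
  { ω₁, ω₂, ω₄ }  = { ω₂, ω₄ } ∪ { ω₁ }
  |family| = 7
Pass 3: +1 →
  { ω₃ }  = ᶜ of { ω₁, ω₂, ω₄ }
  |family| = 8
Pass 4: stable.

Hence σ(ℰ) has 8 members: { ∅, { ω₁ }, { ω₃ }, { ω₁, ω₃ }, { ω₂, ω₄ }, { ω₁, ω₂, ω₄ }, { ω₂, ω₃, ω₄ }, S }.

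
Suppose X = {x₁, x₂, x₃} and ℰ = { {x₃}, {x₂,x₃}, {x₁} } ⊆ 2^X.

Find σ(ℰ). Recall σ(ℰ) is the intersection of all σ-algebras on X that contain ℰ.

Seed the family with ℰ together with ∅ and X: { {}, {x₁}, {x₃}, {x₂,x₃}, X }.
Iteration 1: 2 new —
  {x₁,x₂}  = ᶜ of {x₃}
  {x₁,x₃}  = {x₃} ∪ {x₁}
  (now 7)
Iteration 2 adds 1:
  {x₂}  = ᶜ of {x₁,x₃}
  (now 8)
Iteration 3: stable.

Therefore σ(ℰ) = { {}, {x₁}, {x₂}, {x₃}, {x₁,x₂}, {x₁,x₃}, {x₂,x₃}, X } (|σ(ℰ)| = 8).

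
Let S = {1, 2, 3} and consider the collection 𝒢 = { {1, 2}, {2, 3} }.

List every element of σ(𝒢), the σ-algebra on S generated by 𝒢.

|σ(𝒢)| = 8.  σ(𝒢) = { ∅, {1}, {2}, {3}, {1, 2}, {1, 3}, {2, 3}, S }

Check:
Take S₀ = 𝒢 ∪ {∅, S} = { ∅, {1, 2}, {2, 3}, S }.
Iteration 1: 2 new —
  {1}  = {2, 3}ᶜ
  {3}  = {1, 2}ᶜ
  (now 6)
Iteration 2: 1 new —
  {1, 3}  = {3} ∪ {1}
  (now 7)
Iteration 3: 1 new —
  {2}  = {1, 3}ᶜ
  (now 8)
Iteration 4: stable.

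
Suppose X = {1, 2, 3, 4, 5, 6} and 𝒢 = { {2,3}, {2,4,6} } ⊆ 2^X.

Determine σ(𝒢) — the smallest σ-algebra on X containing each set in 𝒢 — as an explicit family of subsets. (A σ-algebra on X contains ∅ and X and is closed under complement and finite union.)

Begin from { {}, {2,3}, {2,4,6}, X } (that is, 𝒢 plus ∅ and X).
Iteration 1 adds 3:
  {1,3,5}  = ᶜ of {2,4,6}
  {1,4,5,6}  = ᶜ of {2,3}
  {2,3,4,6}  = {2,4,6} ∪ {2,3}
  [7 total]
Iteration 2 adds 4:
  {1,5}  = ᶜ of {2,3,4,6}
  {1,2,3,5}  = {2,3} ∪ {1,3,5}
  {1,2,4,5,6}  = {2,4,6} ∪ {1,4,5,6}
  {1,3,4,5,6}  = {1,3,5} ∪ {1,4,5,6}
  [11 total]
Iteration 3: 3 new —
  {2}  = ᶜ of {1,3,4,5,6}
  {3}  = ᶜ of {1,2,4,5,6}
  {4,6}  = ᶜ of {1,2,3,5}
  [14 total]
Iteration 4: 2 new —
  {1,2,5}  = {1,5} ∪ {2}
  {3,4,6}  = {3} ∪ {4,6}
  [16 total]
Iteration 5 adds nothing — fixpoint reached.

Hence σ(𝒢) has 16 members: { {}, {2}, {3}, {1,5}, {2,3}, {4,6}, {1,2,5}, {1,3,5}, {2,4,6}, {3,4,6}, {1,2,3,5}, {1,4,5,6}, {2,3,4,6}, {1,2,4,5,6}, {1,3,4,5,6}, X }.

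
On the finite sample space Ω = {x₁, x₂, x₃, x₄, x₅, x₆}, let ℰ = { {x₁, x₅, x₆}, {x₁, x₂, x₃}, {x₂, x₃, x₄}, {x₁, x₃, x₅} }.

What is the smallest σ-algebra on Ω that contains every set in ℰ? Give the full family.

|σ(ℰ)| = 64.  σ(ℰ) = { ∅, {x₁}, {x₂}, {x₃}, {x₄}, {x₅}, {x₆}, {x₁, x₂}, {x₁, x₃}, {x₁, x₄}, {x₁, x₅}, {x₁, x₆}, {x₂, x₃}, {x₂, x₄}, {x₂, x₅}, {x₂, x₆}, {x₃, x₄}, {x₃, x₅}, {x₃, x₆}, {x₄, x₅}, {x₄, x₆}, {x₅, x₆}, {x₁, x₂, x₃}, {x₁, x₂, x₄}, {x₁, x₂, x₅}, {x₁, x₂, x₆}, {x₁, x₃, x₄}, {x₁, x₃, x₅}, {x₁, x₃, x₆}, {x₁, x₄, x₅}, {x₁, x₄, x₆}, {x₁, x₅, x₆}, {x₂, x₃, x₄}, {x₂, x₃, x₅}, {x₂, x₃, x₆}, {x₂, x₄, x₅}, {x₂, x₄, x₆}, {x₂, x₅, x₆}, {x₃, x₄, x₅}, {x₃, x₄, x₆}, {x₃, x₅, x₆}, {x₄, x₅, x₆}, {x₁, x₂, x₃, x₄}, {x₁, x₂, x₃, x₅}, {x₁, x₂, x₃, x₆}, {x₁, x₂, x₄, x₅}, {x₁, x₂, x₄, x₆}, {x₁, x₂, x₅, x₆}, {x₁, x₃, x₄, x₅}, {x₁, x₃, x₄, x₆}, {x₁, x₃, x₅, x₆}, {x₁, x₄, x₅, x₆}, {x₂, x₃, x₄, x₅}, {x₂, x₃, x₄, x₆}, {x₂, x₃, x₅, x₆}, {x₂, x₄, x₅, x₆}, {x₃, x₄, x₅, x₆}, {x₁, x₂, x₃, x₄, x₅}, {x₁, x₂, x₃, x₄, x₆}, {x₁, x₂, x₃, x₅, x₆}, {x₁, x₂, x₄, x₅, x₆}, {x₁, x₃, x₄, x₅, x₆}, {x₂, x₃, x₄, x₅, x₆}, Ω }

Working:
Begin from { ∅, {x₁, x₂, x₃}, {x₁, x₃, x₅}, {x₁, x₅, x₆}, {x₂, x₃, x₄}, Ω } (that is, ℰ plus ∅ and Ω).
Iteration 1: 7 new —
  {x₂, x₄, x₆}  = ᶜ of {x₁, x₃, x₅}
  {x₄, x₅, x₆}  = ᶜ of {x₁, x₂, x₃}
  {x₁, x₂, x₃, x₄}  = {x₂, x₃, x₄} ∪ {x₁, x₂, x₃}
  {x₁, x₂, x₃, x₅}  = {x₁, x₂, x₃} ∪ {x₁, x₃, x₅}
  {x₁, x₃, x₅, x₆}  = {x₁, x₅, x₆} ∪ {x₁, x₃, x₅}
  {x₁, x₂, x₃, x₄, x₅}  = {x₂, x₃, x₄} ∪ {x₁, x₃, x₅}
  {x₁, x₂, x₃, x₅, x₆}  = {x₁, x₂, x₃} ∪ {x₁, x₅, x₆}
  |family| = 13
Iteration 2 adds 12:
  {x₄}  = ᶜ of {x₁, x₂, x₃, x₅, x₆}
  {x₆}  = ᶜ of {x₁, x₂, x₃, x₄, x₅}
  {x₂, x₄}  = ᶜ of {x₁, x₃, x₅, x₆}
  {x₄, x₆}  = ᶜ of {x₁, x₂, x₃, x₅}
  {x₅, x₆}  = ᶜ of {x₁, x₂, x₃, x₄}
  {x₁, x₄, x₅, x₆}  = {x₁, x₅, x₆} ∪ {x₄, x₅, x₆}
  {x₂, x₃, x₄, x₆}  = {x₂, x₄, x₆} ∪ {x₂, x₃, x₄}
  {x₂, x₄, x₅, x₆}  = {x₂, x₄, x₆} ∪ {x₄, x₅, x₆}
  {x₁, x₂, x₃, x₄, x₆}  = {x₂, x₄, x₆} ∪ {x₁, x₂, x₃}
  {x₁, x₂, x₄, x₅, x₆}  = {x₂, x₄, x₆} ∪ {x₁, x₅, x₆}
  {x₁, x₃, x₄, x₅, x₆}  = {x₁, x₃, x₅, x₆} ∪ {x₄, x₅, x₆}
  {x₂, x₃, x₄, x₅, x₆}  = {x₂, x₃, x₄} ∪ {x₄, x₅, x₆}
  |family| = 25
Iteration 3. New:
  {x₁}  = ᶜ of {x₂, x₃, x₄, x₅, x₆}
  {x₂}  = ᶜ of {x₁, x₃, x₄, x₅, x₆}
  {x₃}  = ᶜ of {x₁, x₂, x₄, x₅, x₆}
  {x₅}  = ᶜ of {x₁, x₂, x₃, x₄, x₆}
  {x₁, x₃}  = ᶜ of {x₂, x₄, x₅, x₆}
  {x₁, x₅}  = ᶜ of {x₂, x₃, x₄, x₆}
  {x₂, x₃}  = ᶜ of {x₁, x₄, x₅, x₆}
  {x₁, x₂, x₃, x₆}  = {x₁, x₂, x₃} ∪ {x₆}
  {x₁, x₃, x₄, x₅}  = {x₁, x₃, x₅} ∪ {x₄}
  |family| = 34
Iteration 4: 28 new —
  {x₁, x₂}  = {x₁} ∪ {x₂}
  {x₁, x₄}  = {x₁} ∪ {x₄}
  {x₁, x₆}  = {x₁} ∪ {x₆}
  {x₂, x₅}  = {x₂} ∪ {x₅}
  {x₂, x₆}  = ᶜ of {x₁, x₃, x₄, x₅}
  {x₃, x₄}  = {x₃} ∪ {x₄}
  {x₃, x₅}  = {x₅} ∪ {x₃}
  {x₃, x₆}  = {x₆} ∪ {x₃}
  {x₄, x₅}  = ᶜ of {x₁, x₂, x₃, x₆}
  {x₁, x₂, x₄}  = {x₁} ∪ {x₂, x₄}
  {x₁, x₂, x₅}  = {x₂} ∪ {x₁, x₅}
  {x₁, x₃, x₄}  = {x₁, x₃} ∪ {x₄}
  {x₁, x₃, x₆}  = {x₆} ∪ {x₁, x₃}
  {x₁, x₄, x₅}  = {x₁, x₅} ∪ {x₄}
  {x₁, x₄, x₆}  = {x₁} ∪ {x₄, x₆}
  {x₂, x₃, x₅}  = {x₅} ∪ {x₂, x₃}
  {x₂, x₃, x₆}  = {x₆} ∪ {x₂, x₃}
  {x₂, x₄, x₅}  = {x₅} ∪ {x₂, x₄}
  {x₂, x₅, x₆}  = {x₅, x₆} ∪ {x₂}
  {x₃, x₄, x₆}  = {x₃} ∪ {x₄, x₆}
  {x₃, x₅, x₆}  = {x₅, x₆} ∪ {x₃}
  {x₁, x₂, x₄, x₅}  = {x₁, x₅} ∪ {x₂, x₄}
  {x₁, x₂, x₄, x₆}  = {x₂, x₄, x₆} ∪ {x₁}
  {x₁, x₂, x₅, x₆}  = {x₂} ∪ {x₁, x₅, x₆}
  {x₁, x₃, x₄, x₆}  = {x₁, x₃} ∪ {x₄, x₆}
  {x₂, x₃, x₄, x₅}  = {x₅} ∪ {x₂, x₃, x₄}
  {x₂, x₃, x₅, x₆}  = {x₅, x₆} ∪ {x₂, x₃}
  {x₃, x₄, x₅, x₆}  = {x₃} ∪ {x₄, x₅, x₆}
  |family| = 62
Iteration 5 adds 2:
  {x₁, x₂, x₆}  = {x₁, x₆} ∪ {x₂}
  {x₃, x₄, x₅}  = {x₃, x₄} ∪ {x₄, x₅}
  |family| = 64
Iteration 6 adds nothing — fixpoint reached.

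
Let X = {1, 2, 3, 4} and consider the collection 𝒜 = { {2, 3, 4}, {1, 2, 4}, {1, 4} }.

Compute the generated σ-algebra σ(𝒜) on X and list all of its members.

Answer: σ(𝒜) = { ∅, {1}, {2}, {3}, {4}, {1, 2}, {1, 3}, {1, 4}, {2, 3}, {2, 4}, {3, 4}, {1, 2, 3}, {1, 2, 4}, {1, 3, 4}, {2, 3, 4}, X }

Check:
Take S₀ = 𝒜 ∪ {∅, X} = { ∅, {1, 4}, {1, 2, 4}, {2, 3, 4}, X }.
Pass 1: +3 →
  {1}  = X∖{2, 3, 4}
  {3}  = X∖{1, 2, 4}
  {2, 3}  = X∖{1, 4}
  [8 total]
Pass 2: 3 new —
  {1, 3}  = {3} ∪ {1}
  {1, 2, 3}  = {2, 3} ∪ {1}
  {1, 3, 4}  = {3} ∪ {1, 4}
  [11 total]
Pass 3: +3 →
  {2}  = X∖{1, 3, 4}
  {4}  = X∖{1, 2, 3}
  {2, 4}  = X∖{1, 3}
  [14 total]
Pass 4. New:
  {1, 2}  = {2} ∪ {1}
  {3, 4}  = {3} ∪ {4}
  [16 total]
Pass 5: stable.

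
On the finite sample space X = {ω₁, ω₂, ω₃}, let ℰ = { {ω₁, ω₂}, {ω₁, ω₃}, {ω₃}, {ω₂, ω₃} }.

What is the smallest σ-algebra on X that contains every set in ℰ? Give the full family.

Answer: σ(ℰ) = { ∅, {ω₁}, {ω₂}, {ω₃}, {ω₁, ω₂}, {ω₁, ω₃}, {ω₂, ω₃}, X }

Trace:
Begin from { ∅, {ω₃}, {ω₁, ω₂}, {ω₁, ω₃}, {ω₂, ω₃}, X } (that is, ℰ plus ∅ and X).
Iteration 1 (2 new):
  {ω₁}  = ᶜ of {ω₂, ω₃}
  {ω₂}  = ᶜ of {ω₁, ω₃}
  — 8 sets.
Iteration 2: closed — nothing new.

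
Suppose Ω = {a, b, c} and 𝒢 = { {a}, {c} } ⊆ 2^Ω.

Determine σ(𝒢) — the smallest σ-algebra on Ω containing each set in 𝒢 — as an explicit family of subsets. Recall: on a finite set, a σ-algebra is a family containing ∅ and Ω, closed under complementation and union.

Answer: σ(𝒢) = { ∅, {a}, {b}, {c}, {a, b}, {a, c}, {b, c}, Ω }

Check:
Seed the family with 𝒢 together with ∅ and Ω: { ∅, {a}, {c}, Ω }.
Iteration 1 adds 3:
  {a, b}  = Ω∖{c}
  {a, c}  = {c} ∪ {a}
  {b, c}  = Ω∖{a}
  — 7 sets.
Iteration 2 adds 1:
  {b}  = Ω∖{a, c}
  — 8 sets.
Iteration 3: closed — nothing new.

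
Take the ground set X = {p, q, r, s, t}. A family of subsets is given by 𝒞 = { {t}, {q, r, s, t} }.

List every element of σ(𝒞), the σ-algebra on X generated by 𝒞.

Begin from { {}, {t}, {q, r, s, t}, X } (that is, 𝒞 plus ∅ and X).
Pass 1: 2 new —
  {p}  = X∖{q, r, s, t}
  {p, q, r, s}  = X∖{t}
  — 6 sets.
Pass 2 (1 new):
  {p, t}  = {t} ∪ {p}
  — 7 sets.
Pass 3. New:
  {q, r, s}  = X∖{p, t}
  — 8 sets.
After Pass 4 the family is unchanged; done.

|σ(𝒞)| = 8.  σ(𝒞) = { {}, {p}, {t}, {p, t}, {q, r, s}, {p, q, r, s}, {q, r, s, t}, X }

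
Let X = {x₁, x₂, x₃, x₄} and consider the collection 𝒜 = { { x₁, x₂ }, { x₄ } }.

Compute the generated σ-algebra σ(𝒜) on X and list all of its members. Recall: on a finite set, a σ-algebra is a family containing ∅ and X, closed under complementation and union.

Seed the family with 𝒜 together with ∅ and X: { {}, { x₄ }, { x₁, x₂ }, X }.
Iteration 1 (3 new):
  { x₃, x₄ }  = X∖{ x₁, x₂ }
  { x₁, x₂, x₃ }  = X∖{ x₄ }
  { x₁, x₂, x₄ }  = { x₁, x₂ } ∪ { x₄ }
Iteration 2. New:
  { x₃ }  = X∖{ x₁, x₂, x₄ }
Iteration 3 adds nothing — fixpoint reached.

Hence σ(𝒜) has 8 members: { {}, { x₃ }, { x₄ }, { x₁, x₂ }, { x₃, x₄ }, { x₁, x₂, x₃ }, { x₁, x₂, x₄ }, X }.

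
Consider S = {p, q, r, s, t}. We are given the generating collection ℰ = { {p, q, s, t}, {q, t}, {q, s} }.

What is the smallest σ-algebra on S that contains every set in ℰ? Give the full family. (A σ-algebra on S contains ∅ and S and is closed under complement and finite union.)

|σ(ℰ)| = 32.  σ(ℰ) = { {}, {p}, {q}, {r}, {s}, {t}, {p, q}, {p, r}, {p, s}, {p, t}, {q, r}, {q, s}, {q, t}, {r, s}, {r, t}, {s, t}, {p, q, r}, {p, q, s}, {p, q, t}, {p, r, s}, {p, r, t}, {p, s, t}, {q, r, s}, {q, r, t}, {q, s, t}, {r, s, t}, {p, q, r, s}, {p, q, r, t}, {p, q, s, t}, {p, r, s, t}, {q, r, s, t}, S }

Derivation:
Start: ℰ ∪ {∅, S} = { {}, {q, s}, {q, t}, {p, q, s, t}, S }.
Pass 1 adds 4:
  {r}  = S∖{p, q, s, t}
  {p, r, s}  = S∖{q, t}
  {p, r, t}  = S∖{q, s}
  {q, s, t}  = {q, t} ∪ {q, s}
Pass 2: +7 →
  {p, r}  = S∖{q, s, t}
  {q, r, s}  = {r} ∪ {q, s}
  {q, r, t}  = {q, t} ∪ {r}
  {p, q, r, s}  = {p, r, s} ∪ {q, s}
  {p, q, r, t}  = {q, t} ∪ {p, r, t}
  {p, r, s, t}  = {p, r, t} ∪ {p, r, s}
  {q, r, s, t}  = {r} ∪ {q, s, t}
Pass 3: 6 new —
  {p}  = S∖{q, r, s, t}
  {q}  = S∖{p, r, s, t}
  {s}  = S∖{p, q, r, t}
  {t}  = S∖{p, q, r, s}
  {p, s}  = S∖{q, r, t}
  {p, t}  = S∖{q, r, s}
Pass 4: +9 →
  {p, q}  = {q} ∪ {p}
  {q, r}  = {q} ∪ {r}
  {r, s}  = {r} ∪ {s}
  {r, t}  = {t} ∪ {r}
  {s, t}  = {t} ∪ {s}
  {p, q, r}  = {q} ∪ {p, r}
  {p, q, s}  = {q} ∪ {p, s}
  {p, q, t}  = {q, t} ∪ {p, t}
  {p, s, t}  = {t} ∪ {p, s}
Pass 5 (1 new):
  {r, s, t}  = S∖{p, q}
After Pass 6 the family is unchanged; done.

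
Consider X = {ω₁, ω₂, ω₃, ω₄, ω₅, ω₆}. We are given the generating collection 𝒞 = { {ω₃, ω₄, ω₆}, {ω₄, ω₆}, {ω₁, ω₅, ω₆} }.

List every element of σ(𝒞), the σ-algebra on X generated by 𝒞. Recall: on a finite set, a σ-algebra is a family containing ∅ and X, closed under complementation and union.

Begin from { {}, {ω₄, ω₆}, {ω₁, ω₅, ω₆}, {ω₃, ω₄, ω₆}, X } (that is, 𝒞 plus ∅ and X).
Pass 1 (5 new):
  {ω₁, ω₂, ω₅}  = complement {ω₃, ω₄, ω₆}
  {ω₂, ω₃, ω₄}  = complement {ω₁, ω₅, ω₆}
  {ω₁, ω₂, ω₃, ω₅}  = complement {ω₄, ω₆}
  {ω₁, ω₄, ω₅, ω₆}  = {ω₁, ω₅, ω₆} ∪ {ω₄, ω₆}
  {ω₁, ω₃, ω₄, ω₅, ω₆}  = {ω₁, ω₅, ω₆} ∪ {ω₃, ω₄, ω₆}
Pass 2. New:
  {ω₂}  = complement {ω₁, ω₃, ω₄, ω₅, ω₆}
  {ω₂, ω₃}  = complement {ω₁, ω₄, ω₅, ω₆}
  {ω₁, ω₂, ω₅, ω₆}  = {ω₁, ω₂, ω₅} ∪ {ω₁, ω₅, ω₆}
  {ω₂, ω₃, ω₄, ω₆}  = {ω₂, ω₃, ω₄} ∪ {ω₃, ω₄, ω₆}
  {ω₁, ω₂, ω₃, ω₄, ω₅}  = {ω₂, ω₃, ω₄} ∪ {ω₁, ω₂, ω₅}
  {ω₁, ω₂, ω₃, ω₅, ω₆}  = {ω₁, ω₅, ω₆} ∪ {ω₁, ω₂, ω₃, ω₅}
  {ω₁, ω₂, ω₄, ω₅, ω₆}  = {ω₁, ω₄, ω₅, ω₆} ∪ {ω₁, ω₂, ω₅}
Pass 3: 6 new —
  {ω₃}  = complement {ω₁, ω₂, ω₄, ω₅, ω₆}
  {ω₄}  = complement {ω₁, ω₂, ω₃, ω₅, ω₆}
  {ω₆}  = complement {ω₁, ω₂, ω₃, ω₄, ω₅}
  {ω₁, ω₅}  = complement {ω₂, ω₃, ω₄, ω₆}
  {ω₃, ω₄}  = complement {ω₁, ω₂, ω₅, ω₆}
  {ω₂, ω₄, ω₆}  = {ω₂} ∪ {ω₄, ω₆}
Pass 4. New:
  {ω₂, ω₄}  = {ω₂} ∪ {ω₄}
  {ω₂, ω₆}  = {ω₂} ∪ {ω₆}
  {ω₃, ω₆}  = {ω₆} ∪ {ω₃}
  {ω₁, ω₃, ω₅}  = complement {ω₂, ω₄, ω₆}
  {ω₁, ω₄, ω₅}  = {ω₁, ω₅} ∪ {ω₄}
  {ω₂, ω₃, ω₆}  = {ω₆} ∪ {ω₂, ω₃}
  {ω₁, ω₂, ω₄, ω₅}  = {ω₁, ω₂, ω₅} ∪ {ω₄}
  {ω₁, ω₃, ω₄, ω₅}  = {ω₃, ω₄} ∪ {ω₁, ω₅}
  {ω₁, ω₃, ω₅, ω₆}  = {ω₃} ∪ {ω₁, ω₅, ω₆}
Pass 5: already closed under ᶜ and ∪.

σ(𝒞) = { {}, {ω₂}, {ω₃}, {ω₄}, {ω₆}, {ω₁, ω₅}, {ω₂, ω₃}, {ω₂, ω₄}, {ω₂, ω₆}, {ω₃, ω₄}, {ω₃, ω₆}, {ω₄, ω₆}, {ω₁, ω₂, ω₅}, {ω₁, ω₃, ω₅}, {ω₁, ω₄, ω₅}, {ω₁, ω₅, ω₆}, {ω₂, ω₃, ω₄}, {ω₂, ω₃, ω₆}, {ω₂, ω₄, ω₆}, {ω₃, ω₄, ω₆}, {ω₁, ω₂, ω₃, ω₅}, {ω₁, ω₂, ω₄, ω₅}, {ω₁, ω₂, ω₅, ω₆}, {ω₁, ω₃, ω₄, ω₅}, {ω₁, ω₃, ω₅, ω₆}, {ω₁, ω₄, ω₅, ω₆}, {ω₂, ω₃, ω₄, ω₆}, {ω₁, ω₂, ω₃, ω₄, ω₅}, {ω₁, ω₂, ω₃, ω₅, ω₆}, {ω₁, ω₂, ω₄, ω₅, ω₆}, {ω₁, ω₃, ω₄, ω₅, ω₆}, X }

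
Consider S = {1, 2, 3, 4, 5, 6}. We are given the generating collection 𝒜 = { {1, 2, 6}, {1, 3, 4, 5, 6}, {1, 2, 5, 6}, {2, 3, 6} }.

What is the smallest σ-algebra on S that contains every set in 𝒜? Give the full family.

Initial family (6 sets): { {}, {1, 2, 6}, {2, 3, 6}, {1, 2, 5, 6}, {1, 3, 4, 5, 6}, S }.
Pass 1 (6 new):
  {2}  = complement {1, 3, 4, 5, 6}
  {3, 4}  = complement {1, 2, 5, 6}
  {1, 4, 5}  = complement {2, 3, 6}
  {3, 4, 5}  = complement {1, 2, 6}
  {1, 2, 3, 6}  = {2, 3, 6} ∪ {1, 2, 6}
  {1, 2, 3, 5, 6}  = {2, 3, 6} ∪ {1, 2, 5, 6}
  [12 total]
Pass 2 (10 new):
  {4}  = complement {1, 2, 3, 5, 6}
  {4, 5}  = complement {1, 2, 3, 6}
  {2, 3, 4}  = {3, 4} ∪ {2}
  {1, 2, 4, 5}  = {1, 4, 5} ∪ {2}
  {1, 3, 4, 5}  = {1, 4, 5} ∪ {3, 4, 5}
  {2, 3, 4, 5}  = {3, 4, 5} ∪ {2}
  {2, 3, 4, 6}  = {3, 4} ∪ {2, 3, 6}
  {1, 2, 3, 4, 6}  = {3, 4} ∪ {1, 2, 3, 6}
  {1, 2, 4, 5, 6}  = {1, 4, 5} ∪ {1, 2, 6}
  {2, 3, 4, 5, 6}  = {3, 4, 5} ∪ {2, 3, 6}
  [22 total]
Pass 3 (12 new):
  {1}  = complement {2, 3, 4, 5, 6}
  {3}  = complement {1, 2, 4, 5, 6}
  {5}  = complement {1, 2, 3, 4, 6}
  {1, 5}  = complement {2, 3, 4, 6}
  {1, 6}  = complement {2, 3, 4, 5}
  {2, 4}  = {2} ∪ {4}
  {2, 6}  = complement {1, 3, 4, 5}
  {3, 6}  = complement {1, 2, 4, 5}
  {1, 5, 6}  = complement {2, 3, 4}
  {2, 4, 5}  = {2} ∪ {4, 5}
  {1, 2, 4, 6}  = {4} ∪ {1, 2, 6}
  {1, 2, 3, 4, 5}  = {3, 4, 5} ∪ {1, 2, 4, 5}
  [34 total]
Pass 4 (24 new):
  {6}  = complement {1, 2, 3, 4, 5}
  {1, 2}  = {1} ∪ {2}
  {1, 3}  = {1} ∪ {3}
  {1, 4}  = {1} ∪ {4}
  {2, 3}  = {2} ∪ {3}
  {2, 5}  = {2} ∪ {5}
  {3, 5}  = complement {1, 2, 4, 6}
  {1, 2, 4}  = {1} ∪ {2, 4}
  {1, 2, 5}  = {2} ∪ {1, 5}
  {1, 3, 4}  = {3, 4} ∪ {1}
  {1, 3, 5}  = {3} ∪ {1, 5}
  {1, 3, 6}  = complement {2, 4, 5}
  {1, 4, 6}  = {1, 6} ∪ {4}
  {2, 4, 6}  = {2, 6} ∪ {4}
  {2, 5, 6}  = {2, 6} ∪ {5}
  {3, 4, 6}  = {3, 4} ∪ {3, 6}
  {3, 5, 6}  = {5} ∪ {3, 6}
  {1, 2, 3, 4}  = {1} ∪ {2, 3, 4}
  {1, 3, 4, 6}  = {3, 4} ∪ {1, 6}
  {1, 3, 5, 6}  = complement {2, 4}
  {1, 4, 5, 6}  = {1, 4, 5} ∪ {1, 6}
  {2, 3, 5, 6}  = {2, 3, 6} ∪ {5}
  {2, 4, 5, 6}  = {2, 6} ∪ {4, 5}
  {3, 4, 5, 6}  = {3, 4, 5} ∪ {3, 6}
  [58 total]
Pass 5. New:
  {4, 6}  = {6} ∪ {4}
  {5, 6}  = complement {1, 2, 3, 4}
  {1, 2, 3}  = {2} ∪ {1, 3}
  {2, 3, 5}  = complement {1, 4, 6}
  {4, 5, 6}  = {4, 5} ∪ {6}
  {1, 2, 3, 5}  = {2, 5} ∪ {1, 3, 5}
  [64 total]
Pass 6: closed — nothing new.

Therefore σ(𝒜) = { {}, {1}, {2}, {3}, {4}, {5}, {6}, {1, 2}, {1, 3}, {1, 4}, {1, 5}, {1, 6}, {2, 3}, {2, 4}, {2, 5}, {2, 6}, {3, 4}, {3, 5}, {3, 6}, {4, 5}, {4, 6}, {5, 6}, {1, 2, 3}, {1, 2, 4}, {1, 2, 5}, {1, 2, 6}, {1, 3, 4}, {1, 3, 5}, {1, 3, 6}, {1, 4, 5}, {1, 4, 6}, {1, 5, 6}, {2, 3, 4}, {2, 3, 5}, {2, 3, 6}, {2, 4, 5}, {2, 4, 6}, {2, 5, 6}, {3, 4, 5}, {3, 4, 6}, {3, 5, 6}, {4, 5, 6}, {1, 2, 3, 4}, {1, 2, 3, 5}, {1, 2, 3, 6}, {1, 2, 4, 5}, {1, 2, 4, 6}, {1, 2, 5, 6}, {1, 3, 4, 5}, {1, 3, 4, 6}, {1, 3, 5, 6}, {1, 4, 5, 6}, {2, 3, 4, 5}, {2, 3, 4, 6}, {2, 3, 5, 6}, {2, 4, 5, 6}, {3, 4, 5, 6}, {1, 2, 3, 4, 5}, {1, 2, 3, 4, 6}, {1, 2, 3, 5, 6}, {1, 2, 4, 5, 6}, {1, 3, 4, 5, 6}, {2, 3, 4, 5, 6}, S } (|σ(𝒜)| = 64).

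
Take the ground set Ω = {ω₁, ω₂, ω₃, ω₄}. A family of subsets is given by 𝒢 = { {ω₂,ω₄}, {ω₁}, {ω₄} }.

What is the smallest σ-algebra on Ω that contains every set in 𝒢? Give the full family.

Initial family (5 sets): { {}, {ω₁}, {ω₄}, {ω₂,ω₄}, Ω }.
Pass 1 (5 new):
  {ω₁,ω₃}  = {ω₂,ω₄}ᶜ
  {ω₁,ω₄}  = {ω₄} ∪ {ω₁}
  {ω₁,ω₂,ω₃}  = {ω₄}ᶜ
  {ω₁,ω₂,ω₄}  = {ω₂,ω₄} ∪ {ω₁}
  {ω₂,ω₃,ω₄}  = {ω₁}ᶜ
  — 10 sets.
Pass 2: 3 new —
  {ω₃}  = {ω₁,ω₂,ω₄}ᶜ
  {ω₂,ω₃}  = {ω₁,ω₄}ᶜ
  {ω₁,ω₃,ω₄}  = {ω₁,ω₄} ∪ {ω₁,ω₃}
  — 13 sets.
Pass 3. New:
  {ω₂}  = {ω₁,ω₃,ω₄}ᶜ
  {ω₃,ω₄}  = {ω₃} ∪ {ω₄}
  — 15 sets.
Pass 4. New:
  {ω₁,ω₂}  = {ω₃,ω₄}ᶜ
  — 16 sets.
Pass 5: closed — nothing new.

Therefore σ(𝒢) = { {}, {ω₁}, {ω₂}, {ω₃}, {ω₄}, {ω₁,ω₂}, {ω₁,ω₃}, {ω₁,ω₄}, {ω₂,ω₃}, {ω₂,ω₄}, {ω₃,ω₄}, {ω₁,ω₂,ω₃}, {ω₁,ω₂,ω₄}, {ω₁,ω₃,ω₄}, {ω₂,ω₃,ω₄}, Ω } (|σ(𝒢)| = 16).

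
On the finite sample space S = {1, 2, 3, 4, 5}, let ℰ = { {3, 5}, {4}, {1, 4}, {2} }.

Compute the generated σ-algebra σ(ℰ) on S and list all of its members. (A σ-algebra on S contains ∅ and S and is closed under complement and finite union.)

|σ(ℰ)| = 16.  σ(ℰ) = { {}, {1}, {2}, {4}, {1, 2}, {1, 4}, {2, 4}, {3, 5}, {1, 2, 4}, {1, 3, 5}, {2, 3, 5}, {3, 4, 5}, {1, 2, 3, 5}, {1, 3, 4, 5}, {2, 3, 4, 5}, S }

Check:
Start: ℰ ∪ {∅, S} = { {}, {2}, {4}, {1, 4}, {3, 5}, S }.
Round 1: +6 →
  {2, 4}  = {4} ∪ {2}
  {1, 2, 4}  = complement {3, 5}
  {2, 3, 5}  = complement {1, 4}
  {3, 4, 5}  = {4} ∪ {3, 5}
  {1, 2, 3, 5}  = complement {4}
  {1, 3, 4, 5}  = complement {2}
  [12 total]
Round 2: +3 →
  {1, 2}  = complement {3, 4, 5}
  {1, 3, 5}  = complement {2, 4}
  {2, 3, 4, 5}  = {3, 4, 5} ∪ {2}
  [15 total]
Round 3: +1 →
  {1}  = complement {2, 3, 4, 5}
  [16 total]
After Round 4 the family is unchanged; done.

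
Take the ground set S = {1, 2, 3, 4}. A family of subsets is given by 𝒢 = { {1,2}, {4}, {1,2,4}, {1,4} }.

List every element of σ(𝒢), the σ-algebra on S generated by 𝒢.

σ(𝒢) = { {}, {1}, {2}, {3}, {4}, {1,2}, {1,3}, {1,4}, {2,3}, {2,4}, {3,4}, {1,2,3}, {1,2,4}, {1,3,4}, {2,3,4}, S }

Working:
Start: 𝒢 ∪ {∅, S} = { {}, {4}, {1,2}, {1,4}, {1,2,4}, S }.
Iteration 1: +4 →
  {3}  = complement {1,2,4}
  {2,3}  = complement {1,4}
  {3,4}  = complement {1,2}
  {1,2,3}  = complement {4}
Iteration 2. New:
  {1,3,4}  = {3,4} ∪ {1,4}
  {2,3,4}  = {3,4} ∪ {2,3}
Iteration 3: 2 new —
  {1}  = complement {2,3,4}
  {2}  = complement {1,3,4}
Iteration 4: 2 new —
  {1,3}  = {3} ∪ {1}
  {2,4}  = {4} ∪ {2}
Iteration 5: stable.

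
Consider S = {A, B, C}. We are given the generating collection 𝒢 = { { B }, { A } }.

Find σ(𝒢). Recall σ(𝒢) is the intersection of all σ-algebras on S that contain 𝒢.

σ(𝒢) (8 sets): { {}, { A }, { B }, { C }, { A, B }, { A, C }, { B, C }, S }

Trace:
Initial family (4 sets): { {}, { A }, { B }, S }.
Round 1: 3 new —
  { A, B }  = { B } ∪ { A }
  { A, C }  = { B }ᶜ
  { B, C }  = { A }ᶜ
  [7 total]
Round 2. New:
  { C }  = { A, B }ᶜ
  [8 total]
After Round 3 the family is unchanged; done.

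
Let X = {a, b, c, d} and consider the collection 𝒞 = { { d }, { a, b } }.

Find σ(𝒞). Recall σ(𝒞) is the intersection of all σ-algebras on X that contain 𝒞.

|σ(𝒞)| = 8.  σ(𝒞) = { {}, { c }, { d }, { a, b }, { c, d }, { a, b, c }, { a, b, d }, X }

Working:
Begin from { {}, { d }, { a, b }, X } (that is, 𝒞 plus ∅ and X).
Pass 1: 3 new —
  { c, d }  = ᶜ of { a, b }
  { a, b, c }  = ᶜ of { d }
  { a, b, d }  = { a, b } ∪ { d }
  [7 total]
Pass 2. New:
  { c }  = ᶜ of { a, b, d }
  [8 total]
Pass 3: no new sets; the family is a σ-algebra.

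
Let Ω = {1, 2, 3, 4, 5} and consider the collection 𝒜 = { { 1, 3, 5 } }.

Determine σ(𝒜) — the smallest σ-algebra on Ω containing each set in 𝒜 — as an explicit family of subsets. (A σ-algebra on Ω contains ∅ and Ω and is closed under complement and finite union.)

Answer: σ(𝒜) = { ∅, { 2, 4 }, { 1, 3, 5 }, Ω }

Trace:
Take S₀ = 𝒜 ∪ {∅, Ω} = { ∅, { 1, 3, 5 }, Ω }.
Round 1: 1 new —
  { 2, 4 }  = ᶜ of { 1, 3, 5 }
  — 4 sets.
Round 2: no new sets; the family is a σ-algebra.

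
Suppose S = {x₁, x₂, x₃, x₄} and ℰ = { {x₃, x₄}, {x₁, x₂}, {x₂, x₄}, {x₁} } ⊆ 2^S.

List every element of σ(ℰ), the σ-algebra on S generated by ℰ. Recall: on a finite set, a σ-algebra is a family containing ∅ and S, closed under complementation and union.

Start: ℰ ∪ {∅, S} = { {}, {x₁}, {x₁, x₂}, {x₂, x₄}, {x₃, x₄}, S }.
Iteration 1 (4 new):
  {x₁, x₃}  = S∖{x₂, x₄}
  {x₁, x₂, x₄}  = {x₁, x₂} ∪ {x₂, x₄}
  {x₁, x₃, x₄}  = {x₃, x₄} ∪ {x₁}
  {x₂, x₃, x₄}  = S∖{x₁}
  |family| = 10
Iteration 2: 3 new —
  {x₂}  = S∖{x₁, x₃, x₄}
  {x₃}  = S∖{x₁, x₂, x₄}
  {x₁, x₂, x₃}  = {x₁, x₂} ∪ {x₁, x₃}
  |family| = 13
Iteration 3: +2 →
  {x₄}  = S∖{x₁, x₂, x₃}
  {x₂, x₃}  = {x₃} ∪ {x₂}
  |family| = 15
Iteration 4: 1 new —
  {x₁, x₄}  = S∖{x₂, x₃}
  |family| = 16
Iteration 5: stable.

Therefore σ(ℰ) = { {}, {x₁}, {x₂}, {x₃}, {x₄}, {x₁, x₂}, {x₁, x₃}, {x₁, x₄}, {x₂, x₃}, {x₂, x₄}, {x₃, x₄}, {x₁, x₂, x₃}, {x₁, x₂, x₄}, {x₁, x₃, x₄}, {x₂, x₃, x₄}, S } (|σ(ℰ)| = 16).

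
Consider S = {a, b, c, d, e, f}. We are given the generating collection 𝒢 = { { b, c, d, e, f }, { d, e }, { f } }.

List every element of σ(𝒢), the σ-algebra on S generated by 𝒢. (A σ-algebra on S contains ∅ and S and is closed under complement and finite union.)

Start: 𝒢 ∪ {∅, S} = { ∅, { f }, { d, e }, { b, c, d, e, f }, S }.
Pass 1: 4 new —
  { a }  = complement { b, c, d, e, f }
  { d, e, f }  = { d, e } ∪ { f }
  { a, b, c, f }  = complement { d, e }
  { a, b, c, d, e }  = complement { f }
  — 9 sets.
Pass 2 (4 new):
  { a, f }  = { f } ∪ { a }
  { a, b, c }  = complement { d, e, f }
  { a, d, e }  = { d, e } ∪ { a }
  { a, d, e, f }  = { d, e, f } ∪ { a }
  — 13 sets.
Pass 3 adds 3:
  { b, c }  = complement { a, d, e, f }
  { b, c, f }  = complement { a, d, e }
  { b, c, d, e }  = complement { a, f }
  — 16 sets.
Pass 4: no new sets; the family is a σ-algebra.

Hence σ(𝒢) has 16 members: { ∅, { a }, { f }, { a, f }, { b, c }, { d, e }, { a, b, c }, { a, d, e }, { b, c, f }, { d, e, f }, { a, b, c, f }, { a, d, e, f }, { b, c, d, e }, { a, b, c, d, e }, { b, c, d, e, f }, S }.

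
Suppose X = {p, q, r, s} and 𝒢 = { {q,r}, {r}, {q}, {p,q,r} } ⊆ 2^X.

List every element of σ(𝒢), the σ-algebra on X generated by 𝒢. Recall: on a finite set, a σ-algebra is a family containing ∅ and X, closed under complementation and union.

σ(𝒢) = { {}, {p}, {q}, {r}, {s}, {p,q}, {p,r}, {p,s}, {q,r}, {q,s}, {r,s}, {p,q,r}, {p,q,s}, {p,r,s}, {q,r,s}, X }

Derivation:
Seed the family with 𝒢 together with ∅ and X: { {}, {q}, {r}, {q,r}, {p,q,r}, X }.
Step 1. New:
  {s}  = complement {p,q,r}
  {p,s}  = complement {q,r}
  {p,q,s}  = complement {r}
  {p,r,s}  = complement {q}
Step 2. New:
  {q,s}  = {q} ∪ {s}
  {r,s}  = {r} ∪ {s}
  {q,r,s}  = {q,r} ∪ {s}
Step 3 (3 new):
  {p}  = complement {q,r,s}
  {p,q}  = complement {r,s}
  {p,r}  = complement {q,s}
Step 4 adds nothing — fixpoint reached.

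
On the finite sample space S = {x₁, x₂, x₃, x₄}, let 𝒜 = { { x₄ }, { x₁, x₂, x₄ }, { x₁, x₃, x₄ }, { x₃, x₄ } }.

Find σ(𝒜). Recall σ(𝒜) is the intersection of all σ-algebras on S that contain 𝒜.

Start: 𝒜 ∪ {∅, S} = { {  }, { x₄ }, { x₃, x₄ }, { x₁, x₂, x₄ }, { x₁, x₃, x₄ }, S }.
Round 1 adds 4:
  { x₂ }  = { x₁, x₃, x₄ }ᶜ
  { x₃ }  = { x₁, x₂, x₄ }ᶜ
  { x₁, x₂ }  = { x₃, x₄ }ᶜ
  { x₁, x₂, x₃ }  = { x₄ }ᶜ
  |family| = 10
Round 2. New:
  { x₂, x₃ }  = { x₂ } ∪ { x₃ }
  { x₂, x₄ }  = { x₂ } ∪ { x₄ }
  { x₂, x₃, x₄ }  = { x₃, x₄ } ∪ { x₂ }
  |family| = 13
Round 3. New:
  { x₁ }  = { x₂, x₃, x₄ }ᶜ
  { x₁, x₃ }  = { x₂, x₄ }ᶜ
  { x₁, x₄ }  = { x₂, x₃ }ᶜ
  |family| = 16
Round 4: already closed under ᶜ and ∪.

Hence σ(𝒜) has 16 members: { {  }, { x₁ }, { x₂ }, { x₃ }, { x₄ }, { x₁, x₂ }, { x₁, x₃ }, { x₁, x₄ }, { x₂, x₃ }, { x₂, x₄ }, { x₃, x₄ }, { x₁, x₂, x₃ }, { x₁, x₂, x₄ }, { x₁, x₃, x₄ }, { x₂, x₃, x₄ }, S }.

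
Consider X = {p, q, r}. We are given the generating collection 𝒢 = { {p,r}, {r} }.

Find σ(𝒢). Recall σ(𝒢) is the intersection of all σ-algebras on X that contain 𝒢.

|σ(𝒢)| = 8.  σ(𝒢) = { {}, {p}, {q}, {r}, {p,q}, {p,r}, {q,r}, X }

Trace:
Initial family (4 sets): { {}, {r}, {p,r}, X }.
Round 1 adds 2:
  {q}  = X∖{p,r}
  {p,q}  = X∖{r}
Round 2: 1 new —
  {q,r}  = {r} ∪ {q}
Round 3: 1 new —
  {p}  = X∖{q,r}
Round 4 adds nothing — fixpoint reached.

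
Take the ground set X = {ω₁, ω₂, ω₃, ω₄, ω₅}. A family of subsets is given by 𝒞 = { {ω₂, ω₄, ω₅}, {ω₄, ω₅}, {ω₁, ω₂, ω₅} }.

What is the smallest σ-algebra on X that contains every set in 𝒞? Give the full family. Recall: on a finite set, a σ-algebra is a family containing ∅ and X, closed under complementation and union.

Begin from { ∅, {ω₄, ω₅}, {ω₁, ω₂, ω₅}, {ω₂, ω₄, ω₅}, X } (that is, 𝒞 plus ∅ and X).
Pass 1: +4 →
  {ω₁, ω₃}  = {ω₂, ω₄, ω₅}ᶜ
  {ω₃, ω₄}  = {ω₁, ω₂, ω₅}ᶜ
  {ω₁, ω₂, ω₃}  = {ω₄, ω₅}ᶜ
  {ω₁, ω₂, ω₄, ω₅}  = {ω₄, ω₅} ∪ {ω₁, ω₂, ω₅}
  [9 total]
Pass 2. New:
  {ω₃}  = {ω₁, ω₂, ω₄, ω₅}ᶜ
  {ω₁, ω₃, ω₄}  = {ω₃, ω₄} ∪ {ω₁, ω₃}
  {ω₃, ω₄, ω₅}  = {ω₃, ω₄} ∪ {ω₄, ω₅}
  {ω₁, ω₂, ω₃, ω₄}  = {ω₃, ω₄} ∪ {ω₁, ω₂, ω₃}
  {ω₁, ω₂, ω₃, ω₅}  = {ω₁, ω₂, ω₃} ∪ {ω₁, ω₂, ω₅}
  {ω₁, ω₃, ω₄, ω₅}  = {ω₄, ω₅} ∪ {ω₁, ω₃}
  {ω₂, ω₃, ω₄, ω₅}  = {ω₃, ω₄} ∪ {ω₂, ω₄, ω₅}
  [16 total]
Pass 3: 6 new —
  {ω₁}  = {ω₂, ω₃, ω₄, ω₅}ᶜ
  {ω₂}  = {ω₁, ω₃, ω₄, ω₅}ᶜ
  {ω₄}  = {ω₁, ω₂, ω₃, ω₅}ᶜ
  {ω₅}  = {ω₁, ω₂, ω₃, ω₄}ᶜ
  {ω₁, ω₂}  = {ω₃, ω₄, ω₅}ᶜ
  {ω₂, ω₅}  = {ω₁, ω₃, ω₄}ᶜ
  [22 total]
Pass 4 (10 new):
  {ω₁, ω₄}  = {ω₄} ∪ {ω₁}
  {ω₁, ω₅}  = {ω₅} ∪ {ω₁}
  {ω₂, ω₃}  = {ω₂} ∪ {ω₃}
  {ω₂, ω₄}  = {ω₂} ∪ {ω₄}
  {ω₃, ω₅}  = {ω₅} ∪ {ω₃}
  {ω₁, ω₂, ω₄}  = {ω₁, ω₂} ∪ {ω₄}
  {ω₁, ω₃, ω₅}  = {ω₅} ∪ {ω₁, ω₃}
  {ω₁, ω₄, ω₅}  = {ω₄, ω₅} ∪ {ω₁}
  {ω₂, ω₃, ω₄}  = {ω₃, ω₄} ∪ {ω₂}
  {ω₂, ω₃, ω₅}  = {ω₂, ω₅} ∪ {ω₃}
  [32 total]
Pass 5: closed — nothing new.

σ(𝒞) = { ∅, {ω₁}, {ω₂}, {ω₃}, {ω₄}, {ω₅}, {ω₁, ω₂}, {ω₁, ω₃}, {ω₁, ω₄}, {ω₁, ω₅}, {ω₂, ω₃}, {ω₂, ω₄}, {ω₂, ω₅}, {ω₃, ω₄}, {ω₃, ω₅}, {ω₄, ω₅}, {ω₁, ω₂, ω₃}, {ω₁, ω₂, ω₄}, {ω₁, ω₂, ω₅}, {ω₁, ω₃, ω₄}, {ω₁, ω₃, ω₅}, {ω₁, ω₄, ω₅}, {ω₂, ω₃, ω₄}, {ω₂, ω₃, ω₅}, {ω₂, ω₄, ω₅}, {ω₃, ω₄, ω₅}, {ω₁, ω₂, ω₃, ω₄}, {ω₁, ω₂, ω₃, ω₅}, {ω₁, ω₂, ω₄, ω₅}, {ω₁, ω₃, ω₄, ω₅}, {ω₂, ω₃, ω₄, ω₅}, X }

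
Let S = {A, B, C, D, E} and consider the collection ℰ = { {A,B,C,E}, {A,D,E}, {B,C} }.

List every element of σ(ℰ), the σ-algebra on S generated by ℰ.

σ(ℰ) (8 sets): { {}, {D}, {A,E}, {B,C}, {A,D,E}, {B,C,D}, {A,B,C,E}, S }

Trace:
Seed the family with ℰ together with ∅ and S: { {}, {B,C}, {A,D,E}, {A,B,C,E}, S }.
Pass 1: +1 →
  {D}  = complement {A,B,C,E}
Pass 2. New:
  {B,C,D}  = {D} ∪ {B,C}
Pass 3: +1 →
  {A,E}  = complement {B,C,D}
Pass 4: already closed under ᶜ and ∪.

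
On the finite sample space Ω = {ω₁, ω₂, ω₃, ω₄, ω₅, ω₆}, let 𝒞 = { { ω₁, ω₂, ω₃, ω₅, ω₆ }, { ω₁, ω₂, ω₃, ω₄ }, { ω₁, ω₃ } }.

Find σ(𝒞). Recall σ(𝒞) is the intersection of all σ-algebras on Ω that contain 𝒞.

Answer: σ(𝒞) = { {}, { ω₂ }, { ω₄ }, { ω₁, ω₃ }, { ω₂, ω₄ }, { ω₅, ω₆ }, { ω₁, ω₂, ω₃ }, { ω₁, ω₃, ω₄ }, { ω₂, ω₅, ω₆ }, { ω₄, ω₅, ω₆ }, { ω₁, ω₂, ω₃, ω₄ }, { ω₁, ω₃, ω₅, ω₆ }, { ω₂, ω₄, ω₅, ω₆ }, { ω₁, ω₂, ω₃, ω₅, ω₆ }, { ω₁, ω₃, ω₄, ω₅, ω₆ }, Ω }

Trace:
Begin from { {}, { ω₁, ω₃ }, { ω₁, ω₂, ω₃, ω₄ }, { ω₁, ω₂, ω₃, ω₅, ω₆ }, Ω } (that is, 𝒞 plus ∅ and Ω).
Pass 1 (3 new):
  { ω₄ }  = ᶜ of { ω₁, ω₂, ω₃, ω₅, ω₆ }
  { ω₅, ω₆ }  = ᶜ of { ω₁, ω₂, ω₃, ω₄ }
  { ω₂, ω₄, ω₅, ω₆ }  = ᶜ of { ω₁, ω₃ }
  |family| = 8
Pass 2. New:
  { ω₁, ω₃, ω₄ }  = { ω₄ } ∪ { ω₁, ω₃ }
  { ω₄, ω₅, ω₆ }  = { ω₄ } ∪ { ω₅, ω₆ }
  { ω₁, ω₃, ω₅, ω₆ }  = { ω₁, ω₃ } ∪ { ω₅, ω₆ }
  |family| = 11
Pass 3. New:
  { ω₂, ω₄ }  = ᶜ of { ω₁, ω₃, ω₅, ω₆ }
  { ω₁, ω₂, ω₃ }  = ᶜ of { ω₄, ω₅, ω₆ }
  { ω₂, ω₅, ω₆ }  = ᶜ of { ω₁, ω₃, ω₄ }
  { ω₁, ω₃, ω₄, ω₅, ω₆ }  = { ω₁, ω₃, ω₅, ω₆ } ∪ { ω₁, ω₃, ω₄ }
  |family| = 15
Pass 4. New:
  { ω₂ }  = ᶜ of { ω₁, ω₃, ω₄, ω₅, ω₆ }
  |family| = 16
Pass 5: closed — nothing new.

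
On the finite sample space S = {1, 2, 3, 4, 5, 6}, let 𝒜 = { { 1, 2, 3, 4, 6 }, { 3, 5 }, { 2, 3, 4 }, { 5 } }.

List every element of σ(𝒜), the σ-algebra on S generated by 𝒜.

Answer: σ(𝒜) = { {  }, { 3 }, { 5 }, { 1, 6 }, { 2, 4 }, { 3, 5 }, { 1, 3, 6 }, { 1, 5, 6 }, { 2, 3, 4 }, { 2, 4, 5 }, { 1, 2, 4, 6 }, { 1, 3, 5, 6 }, { 2, 3, 4, 5 }, { 1, 2, 3, 4, 6 }, { 1, 2, 4, 5, 6 }, S }

Check:
Seed the family with 𝒜 together with ∅ and S: { {  }, { 5 }, { 3, 5 }, { 2, 3, 4 }, { 1, 2, 3, 4, 6 }, S }.
Round 1 adds 3:
  { 1, 5, 6 }  = ᶜ of { 2, 3, 4 }
  { 1, 2, 4, 6 }  = ᶜ of { 3, 5 }
  { 2, 3, 4, 5 }  = { 2, 3, 4 } ∪ { 3, 5 }
Round 2: 3 new —
  { 1, 6 }  = ᶜ of { 2, 3, 4, 5 }
  { 1, 3, 5, 6 }  = { 1, 5, 6 } ∪ { 3, 5 }
  { 1, 2, 4, 5, 6 }  = { 1, 2, 4, 6 } ∪ { 5 }
Round 3. New:
  { 3 }  = ᶜ of { 1, 2, 4, 5, 6 }
  { 2, 4 }  = ᶜ of { 1, 3, 5, 6 }
Round 4 (2 new):
  { 1, 3, 6 }  = { 3 } ∪ { 1, 6 }
  { 2, 4, 5 }  = { 2, 4 } ∪ { 5 }
Round 5: stable.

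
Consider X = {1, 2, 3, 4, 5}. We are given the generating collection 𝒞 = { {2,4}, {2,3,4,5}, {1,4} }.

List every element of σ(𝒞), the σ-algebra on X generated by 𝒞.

Answer: σ(𝒞) = { ∅, {1}, {2}, {4}, {1,2}, {1,4}, {2,4}, {3,5}, {1,2,4}, {1,3,5}, {2,3,5}, {3,4,5}, {1,2,3,5}, {1,3,4,5}, {2,3,4,5}, X }

Working:
Start: 𝒞 ∪ {∅, X} = { ∅, {1,4}, {2,4}, {2,3,4,5}, X }.
Iteration 1. New:
  {1}  = {2,3,4,5}ᶜ
  {1,2,4}  = {1,4} ∪ {2,4}
  {1,3,5}  = {2,4}ᶜ
  {2,3,5}  = {1,4}ᶜ
  (now 9)
Iteration 2 adds 3:
  {3,5}  = {1,2,4}ᶜ
  {1,2,3,5}  = {1,3,5} ∪ {2,3,5}
  {1,3,4,5}  = {1,3,5} ∪ {1,4}
  (now 12)
Iteration 3: 2 new —
  {2}  = {1,3,4,5}ᶜ
  {4}  = {1,2,3,5}ᶜ
  (now 14)
Iteration 4. New:
  {1,2}  = {2} ∪ {1}
  {3,4,5}  = {4} ∪ {3,5}
  (now 16)
Iteration 5 adds nothing — fixpoint reached.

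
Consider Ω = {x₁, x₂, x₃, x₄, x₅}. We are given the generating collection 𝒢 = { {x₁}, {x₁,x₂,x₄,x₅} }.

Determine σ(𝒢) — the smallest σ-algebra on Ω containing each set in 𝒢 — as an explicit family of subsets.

|σ(𝒢)| = 8.  σ(𝒢) = { {}, {x₁}, {x₃}, {x₁,x₃}, {x₂,x₄,x₅}, {x₁,x₂,x₄,x₅}, {x₂,x₃,x₄,x₅}, Ω }

Derivation:
Take S₀ = 𝒢 ∪ {∅, Ω} = { {}, {x₁}, {x₁,x₂,x₄,x₅}, Ω }.
Round 1 (2 new):
  {x₃}  = ᶜ of {x₁,x₂,x₄,x₅}
  {x₂,x₃,x₄,x₅}  = ᶜ of {x₁}
  (now 6)
Round 2: 1 new —
  {x₁,x₃}  = {x₃} ∪ {x₁}
  (now 7)
Round 3 (1 new):
  {x₂,x₄,x₅}  = ᶜ of {x₁,x₃}
  (now 8)
After Round 4 the family is unchanged; done.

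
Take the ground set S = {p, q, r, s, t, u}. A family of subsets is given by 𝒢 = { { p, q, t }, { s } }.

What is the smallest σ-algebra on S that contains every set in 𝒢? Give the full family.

σ(𝒢) (8 sets): { ∅, { s }, { r, u }, { p, q, t }, { r, s, u }, { p, q, s, t }, { p, q, r, t, u }, S }

Derivation:
Seed the family with 𝒢 together with ∅ and S: { ∅, { s }, { p, q, t }, S }.
Step 1. New:
  { r, s, u }  = { p, q, t }ᶜ
  { p, q, s, t }  = { p, q, t } ∪ { s }
  { p, q, r, t, u }  = { s }ᶜ
  — 7 sets.
Step 2: +1 →
  { r, u }  = { p, q, s, t }ᶜ
  — 8 sets.
After Step 3 the family is unchanged; done.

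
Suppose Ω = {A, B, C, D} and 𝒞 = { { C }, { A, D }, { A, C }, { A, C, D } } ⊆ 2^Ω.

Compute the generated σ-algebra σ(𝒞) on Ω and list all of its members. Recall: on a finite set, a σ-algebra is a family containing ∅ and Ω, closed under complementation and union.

σ(𝒞) (16 sets): { {  }, { A }, { B }, { C }, { D }, { A, B }, { A, C }, { A, D }, { B, C }, { B, D }, { C, D }, { A, B, C }, { A, B, D }, { A, C, D }, { B, C, D }, Ω }

Trace:
Initial family (6 sets): { {  }, { C }, { A, C }, { A, D }, { A, C, D }, Ω }.
Step 1. New:
  { B }  = Ω∖{ A, C, D }
  { B, C }  = Ω∖{ A, D }
  { B, D }  = Ω∖{ A, C }
  { A, B, D }  = Ω∖{ C }
Step 2. New:
  { A, B, C }  = { B } ∪ { A, C }
  { B, C, D }  = { C } ∪ { B, D }
Step 3 (2 new):
  { A }  = Ω∖{ B, C, D }
  { D }  = Ω∖{ A, B, C }
Step 4. New:
  { A, B }  = { B } ∪ { A }
  { C, D }  = { C } ∪ { D }
Step 5: no new sets; the family is a σ-algebra.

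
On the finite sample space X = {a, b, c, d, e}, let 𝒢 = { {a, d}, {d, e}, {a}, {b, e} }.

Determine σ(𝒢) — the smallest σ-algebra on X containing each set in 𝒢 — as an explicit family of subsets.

Initial family (6 sets): { ∅, {a}, {a, d}, {b, e}, {d, e}, X }.
Iteration 1: +8 →
  {a, b, c}  = X∖{d, e}
  {a, b, e}  = {b, e} ∪ {a}
  {a, c, d}  = X∖{b, e}
  {a, d, e}  = {d, e} ∪ {a, d}
  {b, c, e}  = X∖{a, d}
  {b, d, e}  = {d, e} ∪ {b, e}
  {a, b, d, e}  = {b, e} ∪ {a, d}
  {b, c, d, e}  = X∖{a}
  — 14 sets.
Iteration 2: 7 new —
  {c}  = X∖{a, b, d, e}
  {a, c}  = X∖{b, d, e}
  {b, c}  = X∖{a, d, e}
  {c, d}  = X∖{a, b, e}
  {a, b, c, d}  = {a, b, c} ∪ {a, c, d}
  {a, b, c, e}  = {b, e} ∪ {a, b, c}
  {a, c, d, e}  = {a, d, e} ∪ {a, c, d}
  — 21 sets.
Iteration 3. New:
  {b}  = X∖{a, c, d, e}
  {d}  = X∖{a, b, c, e}
  {e}  = X∖{a, b, c, d}
  {b, c, d}  = {c, d} ∪ {b, c}
  {c, d, e}  = {c, d} ∪ {d, e}
  — 26 sets.
Iteration 4: +6 →
  {a, b}  = X∖{c, d, e}
  {a, e}  = X∖{b, c, d}
  {b, d}  = {b} ∪ {d}
  {c, e}  = {e} ∪ {c}
  {a, b, d}  = {b} ∪ {a, d}
  {a, c, e}  = {e} ∪ {a, c}
  — 32 sets.
Iteration 5: already closed under ᶜ and ∪.

|σ(𝒢)| = 32.  σ(𝒢) = { ∅, {a}, {b}, {c}, {d}, {e}, {a, b}, {a, c}, {a, d}, {a, e}, {b, c}, {b, d}, {b, e}, {c, d}, {c, e}, {d, e}, {a, b, c}, {a, b, d}, {a, b, e}, {a, c, d}, {a, c, e}, {a, d, e}, {b, c, d}, {b, c, e}, {b, d, e}, {c, d, e}, {a, b, c, d}, {a, b, c, e}, {a, b, d, e}, {a, c, d, e}, {b, c, d, e}, X }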